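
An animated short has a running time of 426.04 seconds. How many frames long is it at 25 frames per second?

Frames = 426.04 × 25 = 10651.

10651 frames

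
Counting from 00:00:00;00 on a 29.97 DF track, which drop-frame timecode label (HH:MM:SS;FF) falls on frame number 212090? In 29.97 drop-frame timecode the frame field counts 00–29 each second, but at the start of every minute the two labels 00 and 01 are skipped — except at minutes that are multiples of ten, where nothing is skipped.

01:57:56;22

Ten DF minutes hold 17982 frames, so frame 212090 lies in block 11 (frames 197802–215783) with 14288 frames into that block.
The block's first minute is 1800 frames and the rest 1798 each; 14288 frames reaches minute 7, so 11 × 18 + 7 × 2 = 212 labels have been skipped so far.
Adding those back, label number 212090 + 212 = 212302 at 30 labels/s is 7076 s + 22 f = 1 h 57 min 56 s frame 22, i.e. 01:57:56;22.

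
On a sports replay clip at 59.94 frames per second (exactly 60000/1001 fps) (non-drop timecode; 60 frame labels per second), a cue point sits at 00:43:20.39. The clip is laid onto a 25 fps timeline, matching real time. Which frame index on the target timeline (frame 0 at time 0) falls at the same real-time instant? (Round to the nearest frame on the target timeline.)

frame 65081

Source frame index: (0×3600 + 43×60 + 20) × 60 + 39 = 156039.
Real time: 156039 / (60000/1001) = 52065013/20000 s.
Target frame: (52065013/20000) × (25) = 52065013/800 ≈ 65081.266 → 65081.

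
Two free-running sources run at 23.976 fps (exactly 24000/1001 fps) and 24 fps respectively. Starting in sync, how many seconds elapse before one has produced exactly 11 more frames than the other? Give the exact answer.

The gap grows by |24 − 24000/1001| = 24/1001 frames per second.
Time for a 11-frame gap: 11 ÷ (24/1001) = 11011/24 s.

11011/24 seconds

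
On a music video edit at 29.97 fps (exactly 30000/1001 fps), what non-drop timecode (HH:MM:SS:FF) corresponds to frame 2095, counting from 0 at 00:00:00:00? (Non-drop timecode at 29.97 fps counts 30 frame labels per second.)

2095 ÷ 30 = 69 full seconds, remainder 25 frames.
69 s = 0 h 1 min 9 s.
Timecode: 00:01:09:25.

00:01:09:25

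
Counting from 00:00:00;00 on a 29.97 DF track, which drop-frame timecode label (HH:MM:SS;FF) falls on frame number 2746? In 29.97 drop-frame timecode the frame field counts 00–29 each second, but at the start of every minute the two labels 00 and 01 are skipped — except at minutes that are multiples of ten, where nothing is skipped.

Ten DF minutes hold 17982 frames, so frame 2746 lies in block 0 (frames 0–17981) with 2746 frames into that block.
The block's first minute is 1800 frames and the rest 1798 each; 2746 frames reaches minute 1, so 0 × 18 + 1 × 2 = 2 labels have been skipped so far.
Adding those back, label number 2746 + 2 = 2748 at 30 labels/s is 91 s + 18 f = 0 h 1 min 31 s frame 18, i.e. 00:01:31;18.

00:01:31;18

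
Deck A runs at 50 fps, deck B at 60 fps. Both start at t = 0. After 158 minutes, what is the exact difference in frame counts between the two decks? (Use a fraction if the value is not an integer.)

94800 frames

158 min = 9480 s.
A emits 50 × 9480 = 474000 frames; B emits 60 × 9480 = 568800.
Difference = 94800 frames; B is ahead of A.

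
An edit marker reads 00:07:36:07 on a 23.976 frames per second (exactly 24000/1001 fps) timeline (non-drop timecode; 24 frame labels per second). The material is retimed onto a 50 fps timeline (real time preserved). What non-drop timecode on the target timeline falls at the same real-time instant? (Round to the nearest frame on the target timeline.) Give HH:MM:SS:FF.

00:07:36:37

Source frame index: (0×3600 + 7×60 + 36) × 24 + 7 = 10951.
Real time: 10951 / (24000/1001) = 10961951/24000 s.
Target frame: (10961951/24000) × (50) = 10961951/480 ≈ 22837.398 → 22837.
At 50 labels/s: frame 22837 → 00:07:36:37.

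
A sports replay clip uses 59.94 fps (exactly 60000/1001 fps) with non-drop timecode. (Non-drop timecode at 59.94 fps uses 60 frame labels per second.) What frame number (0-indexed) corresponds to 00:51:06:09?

frame 183969

Total seconds to the label: (0 × 3600 + 51 × 60 + 6) = 3066.
Frame index = 3066 × 60 + 9 = 183969.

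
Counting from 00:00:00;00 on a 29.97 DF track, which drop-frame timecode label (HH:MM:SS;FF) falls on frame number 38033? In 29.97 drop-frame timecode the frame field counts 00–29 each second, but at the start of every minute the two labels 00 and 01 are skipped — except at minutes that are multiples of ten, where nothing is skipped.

Each 10-minute DF block holds 10 × 60 × 30 − 9 × 2 = 17982 frames. 38033 ÷ 17982 → 2 full blocks, remainder 2069.
Within the partial block the first minute is 1800 frames and each further minute 1798, so 1 further minute boundary passed. Total skipped labels = 18 × 2 + 2 × 1 = 38.
Non-drop label index = 38033 + 38 = 38071; at 30 labels/s that is 00:21:09:01, i.e. DF 00:21:09;01.

00:21:09;01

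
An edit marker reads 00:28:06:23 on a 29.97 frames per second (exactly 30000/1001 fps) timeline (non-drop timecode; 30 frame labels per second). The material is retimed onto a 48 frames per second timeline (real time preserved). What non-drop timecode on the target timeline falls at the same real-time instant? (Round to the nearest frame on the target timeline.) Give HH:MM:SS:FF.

Source frame index: (0×3600 + 28×60 + 6) × 30 + 23 = 50603.
Real time: 50603 / (30000/1001) = 50653603/30000 s.
Target frame: (50653603/30000) × (48) = 50653603/625 ≈ 81045.765 → 81046.
At 48 labels/s: frame 81046 → 00:28:08:22.

00:28:08:22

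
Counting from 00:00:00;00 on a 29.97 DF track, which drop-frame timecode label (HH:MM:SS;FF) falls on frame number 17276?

Ten DF minutes hold 17982 frames, so frame 17276 lies in block 0 (frames 0–17981) with 17276 frames into that block.
The block's first minute is 1800 frames and the rest 1798 each; 17276 frames reaches minute 9, so 0 × 18 + 9 × 2 = 18 labels have been skipped so far.
Adding those back, label number 17276 + 18 = 17294 at 30 labels/s is 576 s + 14 f = 0 h 9 min 36 s frame 14, i.e. 00:09:36;14.

00:09:36;14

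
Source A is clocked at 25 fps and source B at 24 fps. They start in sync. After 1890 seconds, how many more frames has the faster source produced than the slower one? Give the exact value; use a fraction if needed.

1890 frames

A emits 25 × 1890 = 47250 frames; B emits 24 × 1890 = 45360.
Difference = 1890 frames; B is behind A.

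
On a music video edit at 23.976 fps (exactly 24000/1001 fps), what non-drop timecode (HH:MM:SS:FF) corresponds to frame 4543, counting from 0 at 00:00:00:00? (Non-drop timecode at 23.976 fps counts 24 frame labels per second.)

00:03:09:07

4543 ÷ 24 = 189 full seconds, remainder 7 frames.
189 s = 0 h 3 min 9 s.
Timecode: 00:03:09:07.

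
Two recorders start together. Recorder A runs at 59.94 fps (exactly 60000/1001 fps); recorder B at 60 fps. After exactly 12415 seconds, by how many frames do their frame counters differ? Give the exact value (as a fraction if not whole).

57300/77 frames

A emits 60000/1001 × 12415 = 57300000/77 frames; B emits 60 × 12415 = 744900.
Difference = 57300/77 frames (≈ 744.1558); B is ahead of A.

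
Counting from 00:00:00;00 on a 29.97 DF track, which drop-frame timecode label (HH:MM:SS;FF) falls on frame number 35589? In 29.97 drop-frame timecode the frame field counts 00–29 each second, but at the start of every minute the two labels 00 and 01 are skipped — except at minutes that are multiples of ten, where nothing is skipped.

Ten DF minutes hold 17982 frames, so frame 35589 lies in block 1 (frames 17982–35963) with 17607 frames into that block.
The block's first minute is 1800 frames and the rest 1798 each; 17607 frames reaches minute 9, so 1 × 18 + 9 × 2 = 36 labels have been skipped so far.
Adding those back, label number 35589 + 36 = 35625 at 30 labels/s is 1187 s + 15 f = 0 h 19 min 47 s frame 15, i.e. 00:19:47;15.

00:19:47;15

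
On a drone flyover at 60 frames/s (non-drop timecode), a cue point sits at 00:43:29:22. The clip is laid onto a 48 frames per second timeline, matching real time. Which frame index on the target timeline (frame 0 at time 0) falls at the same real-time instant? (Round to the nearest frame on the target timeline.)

frame 125250

Source frame index: (0×3600 + 43×60 + 29) × 60 + 22 = 156562.
Real time: 156562 / (60) = 78281/30 s.
Target frame: (78281/30) × (48) = 626248/5 ≈ 125249.600 → 125250.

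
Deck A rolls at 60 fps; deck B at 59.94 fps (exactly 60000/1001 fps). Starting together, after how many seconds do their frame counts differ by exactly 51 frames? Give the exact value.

The gap grows by |60000/1001 − 60| = 60/1001 frames per second.
Time for a 51-frame gap: 51 ÷ (60/1001) = 850.85 s.

850.85 seconds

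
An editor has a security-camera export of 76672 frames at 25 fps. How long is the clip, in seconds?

Running time = 76672 / (25) = 3066.88 s.

3066.88 seconds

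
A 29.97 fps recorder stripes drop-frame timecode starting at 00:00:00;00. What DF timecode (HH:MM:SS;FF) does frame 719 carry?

Each 10-minute DF block holds 10 × 60 × 30 − 9 × 2 = 17982 frames. 719 ÷ 17982 → 0 full blocks, remainder 719.
Within the partial block the first minute is 1800 frames and each further minute 1798, so 0 further minute boundaries passed. Total skipped labels = 18 × 0 + 2 × 0 = 0.
Non-drop label index = 719 + 0 = 719; at 30 labels/s that is 00:00:23:29, i.e. DF 00:00:23;29.

00:00:23;29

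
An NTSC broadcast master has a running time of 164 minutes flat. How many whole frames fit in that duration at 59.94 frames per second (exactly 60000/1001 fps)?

589810 frames

164 min = 9840 s.
Frames = 9840 × 60000/1001 = 590400000/1001 ≈ 589810.1898.
Complete frames: 589810.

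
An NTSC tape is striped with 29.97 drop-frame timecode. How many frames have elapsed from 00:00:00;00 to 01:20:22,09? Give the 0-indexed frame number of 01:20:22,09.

Complete 10-minute blocks: 8, each 17982 frames → 143856.
Remaining 0 whole minutes in the current block: 0 frames.
Within the current minute: 22 × 30 + 9 = 669. Total = 143856 + 0 + 669 = 144525.

144525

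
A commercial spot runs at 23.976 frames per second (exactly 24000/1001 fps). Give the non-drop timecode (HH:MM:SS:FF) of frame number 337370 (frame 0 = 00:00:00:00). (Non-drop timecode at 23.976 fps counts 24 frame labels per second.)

337370 ÷ 24 = 14057 full seconds, remainder 2 frames.
14057 s = 3 h 54 min 17 s.
Timecode: 03:54:17:02.

03:54:17:02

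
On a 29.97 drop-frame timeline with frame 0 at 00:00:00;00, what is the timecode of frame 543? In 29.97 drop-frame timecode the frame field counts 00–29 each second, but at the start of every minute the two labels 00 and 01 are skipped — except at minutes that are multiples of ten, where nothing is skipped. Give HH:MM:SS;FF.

00:00:18;03

Ten DF minutes hold 17982 frames, so frame 543 lies in block 0 (frames 0–17981) with 543 frames into that block.
The block's first minute is 1800 frames and the rest 1798 each; 543 frames reaches minute 0, so 0 × 18 + 0 × 2 = 0 labels have been skipped so far.
Adding those back, label number 543 + 0 = 543 at 30 labels/s is 18 s + 3 f = 0 h 0 min 18 s frame 3, i.e. 00:00:18;03.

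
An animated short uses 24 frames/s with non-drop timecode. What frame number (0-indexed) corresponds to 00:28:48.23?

Total seconds to the label: (0 × 3600 + 28 × 60 + 48) = 1728.
Frame index = 1728 × 24 + 23 = 41495.

41495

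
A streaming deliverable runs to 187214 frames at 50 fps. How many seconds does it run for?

Running time = 187214 / (50) = 3744.28 s.

3744.28 seconds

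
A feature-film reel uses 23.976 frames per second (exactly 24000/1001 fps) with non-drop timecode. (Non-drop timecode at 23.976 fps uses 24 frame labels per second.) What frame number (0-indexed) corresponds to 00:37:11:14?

frame 53558

Total seconds to the label: (0 × 3600 + 37 × 60 + 11) = 2231.
Frame index = 2231 × 24 + 14 = 53558.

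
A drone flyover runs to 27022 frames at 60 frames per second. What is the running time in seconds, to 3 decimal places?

Running time = 27022 × 1/60 = 13511/30 s ≈ 450.367 s.

450.367 seconds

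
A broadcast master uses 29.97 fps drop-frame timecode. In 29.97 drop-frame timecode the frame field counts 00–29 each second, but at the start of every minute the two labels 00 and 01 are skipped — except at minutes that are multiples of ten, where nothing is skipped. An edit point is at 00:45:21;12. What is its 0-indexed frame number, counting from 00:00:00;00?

Complete 10-minute blocks: 4, each 17982 frames → 71928.
Remaining 5 whole minutes in the current block: 1800 + 4 × 1798 = 8992 frames.
Within the current minute: 21 × 30 + 12 − 2 = 640 (labels ;00/;01 skipped at this minute). Total = 71928 + 8992 + 640 = 81560.

81560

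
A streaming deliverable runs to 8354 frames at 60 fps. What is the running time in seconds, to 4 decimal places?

Running time = 8354 × 1/60 = 4177/30 s ≈ 139.2333 s.

139.2333 seconds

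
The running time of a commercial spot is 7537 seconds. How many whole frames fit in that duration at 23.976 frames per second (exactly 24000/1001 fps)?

180707 frames

Frames = 7537 × 24000/1001 = 180888000/1001 ≈ 180707.2927.
Complete frames: 180707.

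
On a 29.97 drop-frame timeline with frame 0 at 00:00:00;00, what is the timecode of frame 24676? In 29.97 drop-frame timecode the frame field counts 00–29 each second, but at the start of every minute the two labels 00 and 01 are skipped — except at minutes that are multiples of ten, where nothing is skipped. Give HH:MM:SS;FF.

00:13:43;10

Ten DF minutes hold 17982 frames, so frame 24676 lies in block 1 (frames 17982–35963) with 6694 frames into that block.
The block's first minute is 1800 frames and the rest 1798 each; 6694 frames reaches minute 3, so 1 × 18 + 3 × 2 = 24 labels have been skipped so far.
Adding those back, label number 24676 + 24 = 24700 at 30 labels/s is 823 s + 10 f = 0 h 13 min 43 s frame 10, i.e. 00:13:43;10.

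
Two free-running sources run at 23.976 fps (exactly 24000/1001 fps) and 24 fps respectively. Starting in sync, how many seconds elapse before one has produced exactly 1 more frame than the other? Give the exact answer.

1001/24 seconds

The gap grows by |24 − 24000/1001| = 24/1001 frames per second.
Time for a 1-frame gap: 1 ÷ (24/1001) = 1001/24 s.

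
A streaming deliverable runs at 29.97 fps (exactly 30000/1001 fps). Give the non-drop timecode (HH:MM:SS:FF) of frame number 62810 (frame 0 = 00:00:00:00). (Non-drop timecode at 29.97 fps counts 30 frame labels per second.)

62810 ÷ 30 = 2093 full seconds, remainder 20 frames.
2093 s = 0 h 34 min 53 s.
Timecode: 00:34:53:20.

00:34:53:20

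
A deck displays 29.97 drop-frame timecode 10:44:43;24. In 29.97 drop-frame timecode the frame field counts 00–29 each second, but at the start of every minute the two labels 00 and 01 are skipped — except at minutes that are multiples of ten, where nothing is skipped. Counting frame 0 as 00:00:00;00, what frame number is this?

As if non-drop at 30 labels/s: (10 × 3600 + 44 × 60 + 43) × 30 + 24 = 1160514.
Minute boundaries passed: 644; those not divisible by 10: 644 − 64 = 580; dropped labels = 2 × 580 = 1160.
Actual frame index = 1160514 − 1160 = 1159354.

1159354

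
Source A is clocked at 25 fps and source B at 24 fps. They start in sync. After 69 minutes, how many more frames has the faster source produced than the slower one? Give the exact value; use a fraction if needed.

69 min = 4140 s.
A emits 25 × 4140 = 103500 frames; B emits 24 × 4140 = 99360.
Difference = 4140 frames; B is behind A.

4140 frames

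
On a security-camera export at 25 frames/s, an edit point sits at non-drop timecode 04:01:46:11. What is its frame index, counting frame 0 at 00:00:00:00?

362661

Total seconds to the label: (4 × 3600 + 1 × 60 + 46) = 14506.
Frame index = 14506 × 25 + 11 = 362661.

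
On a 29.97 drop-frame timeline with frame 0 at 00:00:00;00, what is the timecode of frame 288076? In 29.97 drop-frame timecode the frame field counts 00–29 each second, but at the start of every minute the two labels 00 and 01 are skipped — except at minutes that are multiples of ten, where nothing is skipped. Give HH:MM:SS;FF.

02:40:12;04

Each 10-minute DF block holds 10 × 60 × 30 − 9 × 2 = 17982 frames. 288076 ÷ 17982 → 16 full blocks, remainder 364.
Within the partial block the first minute is 1800 frames and each further minute 1798, so 0 further minute boundaries passed. Total skipped labels = 18 × 16 + 2 × 0 = 288.
Non-drop label index = 288076 + 288 = 288364; at 30 labels/s that is 02:40:12:04, i.e. DF 02:40:12;04.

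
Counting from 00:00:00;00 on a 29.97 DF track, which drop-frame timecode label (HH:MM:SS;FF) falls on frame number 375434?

03:28:47;00

Each 10-minute DF block holds 10 × 60 × 30 − 9 × 2 = 17982 frames. 375434 ÷ 17982 → 20 full blocks, remainder 15794.
Within the partial block the first minute is 1800 frames and each further minute 1798, so 8 further minute boundaries passed. Total skipped labels = 18 × 20 + 2 × 8 = 376.
Non-drop label index = 375434 + 376 = 375810; at 30 labels/s that is 03:28:47:00, i.e. DF 03:28:47;00.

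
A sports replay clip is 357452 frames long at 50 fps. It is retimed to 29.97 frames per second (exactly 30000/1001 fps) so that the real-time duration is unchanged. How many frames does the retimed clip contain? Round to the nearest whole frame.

214257 frames

Frames at target rate = 357452 × (30000/1001) / (50) = 214471200/1001 ≈ 214256.943.
Nearest whole frame: 214257.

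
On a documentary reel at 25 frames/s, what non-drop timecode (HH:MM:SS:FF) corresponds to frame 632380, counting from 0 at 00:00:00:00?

07:01:35:05

632380 ÷ 25 = 25295 full seconds, remainder 5 frames.
25295 s = 7 h 1 min 35 s.
Timecode: 07:01:35:05.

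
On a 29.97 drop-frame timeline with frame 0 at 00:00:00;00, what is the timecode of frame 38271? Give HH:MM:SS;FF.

Each 10-minute DF block holds 10 × 60 × 30 − 9 × 2 = 17982 frames. 38271 ÷ 17982 → 2 full blocks, remainder 2307.
Within the partial block the first minute is 1800 frames and each further minute 1798, so 1 further minute boundary passed. Total skipped labels = 18 × 2 + 2 × 1 = 38.
Non-drop label index = 38271 + 38 = 38309; at 30 labels/s that is 00:21:16:29, i.e. DF 00:21:16;29.

00:21:16;29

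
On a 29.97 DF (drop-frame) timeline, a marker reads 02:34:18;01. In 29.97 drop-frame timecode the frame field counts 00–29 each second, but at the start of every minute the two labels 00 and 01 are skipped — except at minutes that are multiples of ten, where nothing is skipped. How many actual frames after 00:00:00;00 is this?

As if non-drop at 30 labels/s: (2 × 3600 + 34 × 60 + 18) × 30 + 1 = 277741.
Minute boundaries passed: 154; those not divisible by 10: 154 − 15 = 139; dropped labels = 2 × 139 = 278.
Actual frame index = 277741 − 278 = 277463.

277463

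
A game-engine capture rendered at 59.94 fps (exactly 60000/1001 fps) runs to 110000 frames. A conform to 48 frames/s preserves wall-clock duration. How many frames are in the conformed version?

Target frames = source frames × (target rate / source rate) = 110000 × (48)/(60000/1001) = 110000 × 1001/1250 = 88088.

88088 frames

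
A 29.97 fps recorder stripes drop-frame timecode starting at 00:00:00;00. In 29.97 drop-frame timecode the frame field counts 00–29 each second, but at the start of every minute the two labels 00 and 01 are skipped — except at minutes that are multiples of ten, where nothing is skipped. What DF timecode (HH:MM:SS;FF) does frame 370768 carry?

Ten DF minutes hold 17982 frames, so frame 370768 lies in block 20 (frames 359640–377621) with 11128 frames into that block.
The block's first minute is 1800 frames and the rest 1798 each; 11128 frames reaches minute 6, so 20 × 18 + 6 × 2 = 372 labels have been skipped so far.
Adding those back, label number 370768 + 372 = 371140 at 30 labels/s is 12371 s + 10 f = 3 h 26 min 11 s frame 10, i.e. 03:26:11;10.

03:26:11;10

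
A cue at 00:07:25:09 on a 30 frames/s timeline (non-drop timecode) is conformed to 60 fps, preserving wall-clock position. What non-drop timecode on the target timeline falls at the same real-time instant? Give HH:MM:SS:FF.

Source frame index: (0×3600 + 7×60 + 25) × 30 + 9 = 13359.
Real time: 13359 / (30) = 4453/10 s.
Target frame: (4453/10) × (60) = 26718.
At 60 labels/s: frame 26718 → 00:07:25:18.

00:07:25:18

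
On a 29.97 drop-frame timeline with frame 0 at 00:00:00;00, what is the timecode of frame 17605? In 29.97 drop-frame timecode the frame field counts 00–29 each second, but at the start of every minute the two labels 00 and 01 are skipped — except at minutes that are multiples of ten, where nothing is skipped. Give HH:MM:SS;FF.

00:09:47;13

Ten DF minutes hold 17982 frames, so frame 17605 lies in block 0 (frames 0–17981) with 17605 frames into that block.
The block's first minute is 1800 frames and the rest 1798 each; 17605 frames reaches minute 9, so 0 × 18 + 9 × 2 = 18 labels have been skipped so far.
Adding those back, label number 17605 + 18 = 17623 at 30 labels/s is 587 s + 13 f = 0 h 9 min 47 s frame 13, i.e. 00:09:47;13.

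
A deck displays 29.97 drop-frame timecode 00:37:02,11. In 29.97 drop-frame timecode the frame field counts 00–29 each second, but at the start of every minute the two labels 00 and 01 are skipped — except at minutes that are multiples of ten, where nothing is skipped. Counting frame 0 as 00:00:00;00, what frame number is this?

As if non-drop at 30 labels/s: (0 × 3600 + 37 × 60 + 2) × 30 + 11 = 66671.
Minute boundaries passed: 37; those not divisible by 10: 37 − 3 = 34; dropped labels = 2 × 34 = 68.
Actual frame index = 66671 − 68 = 66603.

66603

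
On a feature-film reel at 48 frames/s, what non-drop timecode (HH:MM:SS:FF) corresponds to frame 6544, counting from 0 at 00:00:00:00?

00:02:16:16

6544 ÷ 48 = 136 full seconds, remainder 16 frames.
136 s = 0 h 2 min 16 s.
Timecode: 00:02:16:16.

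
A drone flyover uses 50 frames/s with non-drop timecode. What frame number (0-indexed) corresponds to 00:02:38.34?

Total seconds to the label: (0 × 3600 + 2 × 60 + 38) = 158.
Frame index = 158 × 50 + 34 = 7934.

7934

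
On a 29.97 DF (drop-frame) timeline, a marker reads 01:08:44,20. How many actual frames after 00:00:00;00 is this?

As if non-drop at 30 labels/s: (1 × 3600 + 8 × 60 + 44) × 30 + 20 = 123740.
Minute boundaries passed: 68; those not divisible by 10: 68 − 6 = 62; dropped labels = 2 × 62 = 124.
Actual frame index = 123740 − 124 = 123616.

123616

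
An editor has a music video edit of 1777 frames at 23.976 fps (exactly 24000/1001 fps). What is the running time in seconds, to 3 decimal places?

74.116 seconds

Running time = 1777 × 1001/24000 = 1778777/24000 s ≈ 74.116 s.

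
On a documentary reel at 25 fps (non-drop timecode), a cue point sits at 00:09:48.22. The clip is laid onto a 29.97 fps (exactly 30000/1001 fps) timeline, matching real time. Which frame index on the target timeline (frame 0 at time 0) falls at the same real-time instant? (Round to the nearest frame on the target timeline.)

frame 17649

Source frame index: (0×3600 + 9×60 + 48) × 25 + 22 = 14722.
Real time: 14722 / (25) = 14722/25 s.
Target frame: (14722/25) × (30000/1001) = 17666400/1001 ≈ 17648.751 → 17649.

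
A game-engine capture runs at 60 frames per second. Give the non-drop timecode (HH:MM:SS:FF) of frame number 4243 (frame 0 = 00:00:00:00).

4243 ÷ 60 = 70 full seconds, remainder 43 frames.
70 s = 0 h 1 min 10 s.
Timecode: 00:01:10:43.

00:01:10:43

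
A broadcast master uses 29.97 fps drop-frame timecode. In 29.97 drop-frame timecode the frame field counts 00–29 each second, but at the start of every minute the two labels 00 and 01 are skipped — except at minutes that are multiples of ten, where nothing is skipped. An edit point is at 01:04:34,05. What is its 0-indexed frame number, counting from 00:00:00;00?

116109

As if non-drop at 30 labels/s: (1 × 3600 + 4 × 60 + 34) × 30 + 5 = 116225.
Minute boundaries passed: 64; those not divisible by 10: 64 − 6 = 58; dropped labels = 2 × 58 = 116.
Actual frame index = 116225 − 116 = 116109.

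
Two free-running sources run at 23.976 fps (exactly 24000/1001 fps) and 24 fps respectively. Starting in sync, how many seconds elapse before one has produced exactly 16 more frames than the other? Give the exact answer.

2002/3 seconds

The gap grows by |24 − 24000/1001| = 24/1001 frames per second.
Time for a 16-frame gap: 16 ÷ (24/1001) = 2002/3 s.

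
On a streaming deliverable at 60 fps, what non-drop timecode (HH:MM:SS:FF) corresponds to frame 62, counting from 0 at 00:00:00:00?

00:00:01:02

62 ÷ 60 = 1 full seconds, remainder 2 frames.
1 s = 0 h 0 min 1 s.
Timecode: 00:00:01:02.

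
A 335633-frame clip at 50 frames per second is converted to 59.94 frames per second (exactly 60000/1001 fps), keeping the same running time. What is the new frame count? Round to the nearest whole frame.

Frames at target rate = 335633 × (60000/1001) / (50) = 402759600/1001 ≈ 402357.243.
Nearest whole frame: 402357.

402357 frames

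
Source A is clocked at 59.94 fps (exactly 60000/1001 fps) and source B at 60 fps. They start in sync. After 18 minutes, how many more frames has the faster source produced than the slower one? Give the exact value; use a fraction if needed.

18 min = 1080 s.
A emits 60000/1001 × 1080 = 64800000/1001 frames; B emits 60 × 1080 = 64800.
Difference = 64800/1001 frames (≈ 64.7353); B is ahead of A.

64800/1001 frames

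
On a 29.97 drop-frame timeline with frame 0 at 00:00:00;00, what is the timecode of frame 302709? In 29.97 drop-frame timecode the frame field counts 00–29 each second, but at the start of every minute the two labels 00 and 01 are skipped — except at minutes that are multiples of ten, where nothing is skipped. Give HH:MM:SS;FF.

Each 10-minute DF block holds 10 × 60 × 30 − 9 × 2 = 17982 frames. 302709 ÷ 17982 → 16 full blocks, remainder 14997.
Within the partial block the first minute is 1800 frames and each further minute 1798, so 8 further minute boundaries passed. Total skipped labels = 18 × 16 + 2 × 8 = 304.
Non-drop label index = 302709 + 304 = 303013; at 30 labels/s that is 02:48:20:13, i.e. DF 02:48:20;13.

02:48:20;13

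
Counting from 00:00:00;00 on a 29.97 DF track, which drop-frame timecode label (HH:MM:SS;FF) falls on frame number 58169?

Each 10-minute DF block holds 10 × 60 × 30 − 9 × 2 = 17982 frames. 58169 ÷ 17982 → 3 full blocks, remainder 4223.
Within the partial block the first minute is 1800 frames and each further minute 1798, so 2 further minute boundaries passed. Total skipped labels = 18 × 3 + 2 × 2 = 58.
Non-drop label index = 58169 + 58 = 58227; at 30 labels/s that is 00:32:20:27, i.e. DF 00:32:20;27.

00:32:20;27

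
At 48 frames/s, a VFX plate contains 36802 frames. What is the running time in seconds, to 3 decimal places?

Running time = 36802 × 1/48 = 18401/24 s ≈ 766.708 s.

766.708 seconds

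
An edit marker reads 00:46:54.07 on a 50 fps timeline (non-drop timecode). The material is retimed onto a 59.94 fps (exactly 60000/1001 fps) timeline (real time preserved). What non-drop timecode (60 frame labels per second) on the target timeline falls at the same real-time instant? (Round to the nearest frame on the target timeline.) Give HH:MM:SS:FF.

Source frame index: (0×3600 + 46×60 + 54) × 50 + 7 = 140707.
Real time: 140707 / (50) = 140707/50 s.
Target frame: (140707/50) × (60000/1001) = 24121200/143 ≈ 168679.720 → 168680.
At 60 labels/s: frame 168680 → 00:46:51:20.

00:46:51:20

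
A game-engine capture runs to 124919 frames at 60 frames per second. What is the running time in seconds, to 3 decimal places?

Running time = 124919 × 1/60 = 124919/60 s ≈ 2081.983 s.

2081.983 seconds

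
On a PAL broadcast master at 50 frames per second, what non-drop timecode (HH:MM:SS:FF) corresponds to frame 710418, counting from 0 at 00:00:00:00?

710418 ÷ 50 = 14208 full seconds, remainder 18 frames.
14208 s = 3 h 56 min 48 s.
Timecode: 03:56:48:18.

03:56:48:18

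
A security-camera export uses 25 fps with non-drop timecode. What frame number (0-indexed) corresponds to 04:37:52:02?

Total seconds to the label: (4 × 3600 + 37 × 60 + 52) = 16672.
Frame index = 16672 × 25 + 2 = 416802.

frame 416802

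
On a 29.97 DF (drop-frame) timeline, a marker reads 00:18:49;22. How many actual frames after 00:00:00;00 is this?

33858

Complete 10-minute blocks: 1, each 17982 frames → 17982.
Remaining 8 whole minutes in the current block: 1800 + 7 × 1798 = 14386 frames.
Within the current minute: 49 × 30 + 22 − 2 = 1490 (labels ;00/;01 skipped at this minute). Total = 17982 + 14386 + 1490 = 33858.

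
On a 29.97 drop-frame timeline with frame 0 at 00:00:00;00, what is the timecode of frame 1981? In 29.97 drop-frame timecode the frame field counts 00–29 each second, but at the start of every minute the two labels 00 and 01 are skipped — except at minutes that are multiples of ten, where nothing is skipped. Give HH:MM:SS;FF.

Ten DF minutes hold 17982 frames, so frame 1981 lies in block 0 (frames 0–17981) with 1981 frames into that block.
The block's first minute is 1800 frames and the rest 1798 each; 1981 frames reaches minute 1, so 0 × 18 + 1 × 2 = 2 labels have been skipped so far.
Adding those back, label number 1981 + 2 = 1983 at 30 labels/s is 66 s + 3 f = 0 h 1 min 6 s frame 3, i.e. 00:01:06;03.

00:01:06;03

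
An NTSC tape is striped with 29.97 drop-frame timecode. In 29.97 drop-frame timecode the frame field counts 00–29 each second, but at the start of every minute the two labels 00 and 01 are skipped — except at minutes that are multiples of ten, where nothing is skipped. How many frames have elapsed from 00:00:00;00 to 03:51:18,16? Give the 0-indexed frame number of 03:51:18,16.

415940

Complete 10-minute blocks: 23, each 17982 frames → 413586.
Remaining 1 whole minute in the current block: 1800 + 0 × 1798 = 1800 frames.
Within the current minute: 18 × 30 + 16 − 2 = 554 (labels ;00/;01 skipped at this minute). Total = 413586 + 1800 + 554 = 415940.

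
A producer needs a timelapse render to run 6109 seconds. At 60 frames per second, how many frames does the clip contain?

366540 frames

Frames = 6109 × 60 = 366540.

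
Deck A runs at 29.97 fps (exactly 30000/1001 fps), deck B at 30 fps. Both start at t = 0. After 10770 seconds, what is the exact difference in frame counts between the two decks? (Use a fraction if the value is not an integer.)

323100/1001 frames

A emits 30000/1001 × 10770 = 323100000/1001 frames; B emits 30 × 10770 = 323100.
Difference = 323100/1001 frames (≈ 322.7772); B is ahead of A.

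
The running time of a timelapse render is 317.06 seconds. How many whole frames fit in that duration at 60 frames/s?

Frames = 317.06 × 60 = 95118/5 ≈ 19023.6000.
Complete frames: 19023.

19023 frames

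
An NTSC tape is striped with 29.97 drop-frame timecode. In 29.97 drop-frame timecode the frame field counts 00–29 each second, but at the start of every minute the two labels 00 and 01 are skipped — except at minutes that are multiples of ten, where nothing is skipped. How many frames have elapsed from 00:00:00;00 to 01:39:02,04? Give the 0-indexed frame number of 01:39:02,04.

178084

As if non-drop at 30 labels/s: (1 × 3600 + 39 × 60 + 2) × 30 + 4 = 178264.
Minute boundaries passed: 99; those not divisible by 10: 99 − 9 = 90; dropped labels = 2 × 90 = 180.
Actual frame index = 178264 − 180 = 178084.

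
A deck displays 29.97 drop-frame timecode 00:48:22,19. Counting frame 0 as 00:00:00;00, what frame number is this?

86991

As if non-drop at 30 labels/s: (0 × 3600 + 48 × 60 + 22) × 30 + 19 = 87079.
Minute boundaries passed: 48; those not divisible by 10: 48 − 4 = 44; dropped labels = 2 × 44 = 88.
Actual frame index = 87079 − 88 = 86991.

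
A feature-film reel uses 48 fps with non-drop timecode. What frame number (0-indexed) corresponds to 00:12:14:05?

frame 35237

Total seconds to the label: (0 × 3600 + 12 × 60 + 14) = 734.
Frame index = 734 × 48 + 5 = 35237.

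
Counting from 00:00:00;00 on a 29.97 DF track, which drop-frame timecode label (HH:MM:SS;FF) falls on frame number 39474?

00:21:57;02

Ten DF minutes hold 17982 frames, so frame 39474 lies in block 2 (frames 35964–53945) with 3510 frames into that block.
The block's first minute is 1800 frames and the rest 1798 each; 3510 frames reaches minute 1, so 2 × 18 + 1 × 2 = 38 labels have been skipped so far.
Adding those back, label number 39474 + 38 = 39512 at 30 labels/s is 1317 s + 2 f = 0 h 21 min 57 s frame 2, i.e. 00:21:57;02.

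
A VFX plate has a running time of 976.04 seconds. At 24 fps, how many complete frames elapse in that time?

23424 frames

Frames = 976.04 × 24 = 585624/25 ≈ 23424.9600.
Complete frames: 23424.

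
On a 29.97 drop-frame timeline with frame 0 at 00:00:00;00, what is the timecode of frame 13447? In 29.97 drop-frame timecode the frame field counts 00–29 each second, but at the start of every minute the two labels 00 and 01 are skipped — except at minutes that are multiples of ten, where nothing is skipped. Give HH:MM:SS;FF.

Ten DF minutes hold 17982 frames, so frame 13447 lies in block 0 (frames 0–17981) with 13447 frames into that block.
The block's first minute is 1800 frames and the rest 1798 each; 13447 frames reaches minute 7, so 0 × 18 + 7 × 2 = 14 labels have been skipped so far.
Adding those back, label number 13447 + 14 = 13461 at 30 labels/s is 448 s + 21 f = 0 h 7 min 28 s frame 21, i.e. 00:07:28;21.

00:07:28;21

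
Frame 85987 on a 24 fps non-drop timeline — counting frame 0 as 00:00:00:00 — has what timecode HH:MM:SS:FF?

85987 ÷ 24 = 3582 full seconds, remainder 19 frames.
3582 s = 0 h 59 min 42 s.
Timecode: 00:59:42:19.

00:59:42:19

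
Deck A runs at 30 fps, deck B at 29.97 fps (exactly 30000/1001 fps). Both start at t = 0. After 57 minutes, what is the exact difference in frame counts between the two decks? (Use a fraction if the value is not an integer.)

102600/1001 frames

57 min = 3420 s.
A emits 30 × 3420 = 102600 frames; B emits 30000/1001 × 3420 = 102600000/1001.
Difference = 102600/1001 frames (≈ 102.4975); B is behind A.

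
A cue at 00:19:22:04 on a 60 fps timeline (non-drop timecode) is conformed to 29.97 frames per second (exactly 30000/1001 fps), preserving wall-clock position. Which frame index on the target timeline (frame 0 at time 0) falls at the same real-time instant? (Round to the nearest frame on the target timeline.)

Source frame index: (0×3600 + 19×60 + 22) × 60 + 4 = 69724.
Real time: 69724 / (60) = 17431/15 s.
Target frame: (17431/15) × (30000/1001) = 34862000/1001 ≈ 34827.173 → 34827.

frame 34827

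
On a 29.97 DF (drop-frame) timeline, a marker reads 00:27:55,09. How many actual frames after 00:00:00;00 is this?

As if non-drop at 30 labels/s: (0 × 3600 + 27 × 60 + 55) × 30 + 9 = 50259.
Minute boundaries passed: 27; those not divisible by 10: 27 − 2 = 25; dropped labels = 2 × 25 = 50.
Actual frame index = 50259 − 50 = 50209.

50209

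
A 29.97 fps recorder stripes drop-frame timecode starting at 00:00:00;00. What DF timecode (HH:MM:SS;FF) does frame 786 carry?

00:00:26;06

Ten DF minutes hold 17982 frames, so frame 786 lies in block 0 (frames 0–17981) with 786 frames into that block.
The block's first minute is 1800 frames and the rest 1798 each; 786 frames reaches minute 0, so 0 × 18 + 0 × 2 = 0 labels have been skipped so far.
Adding those back, label number 786 + 0 = 786 at 30 labels/s is 26 s + 6 f = 0 h 0 min 26 s frame 6, i.e. 00:00:26;06.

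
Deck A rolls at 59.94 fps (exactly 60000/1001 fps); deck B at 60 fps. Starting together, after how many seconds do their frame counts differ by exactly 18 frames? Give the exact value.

The gap grows by |60 − 60000/1001| = 60/1001 frames per second.
Time for a 18-frame gap: 18 ÷ (60/1001) = 300.3 s.

300.3 seconds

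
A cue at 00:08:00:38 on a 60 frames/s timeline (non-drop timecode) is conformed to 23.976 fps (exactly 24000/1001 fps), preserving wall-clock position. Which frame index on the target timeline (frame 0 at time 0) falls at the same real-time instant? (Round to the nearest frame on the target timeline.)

Source frame index: (0×3600 + 8×60 + 0) × 60 + 38 = 28838.
Real time: 28838 / (60) = 14419/30 s.
Target frame: (14419/30) × (24000/1001) = 11535200/1001 ≈ 11523.676 → 11524.

frame 11524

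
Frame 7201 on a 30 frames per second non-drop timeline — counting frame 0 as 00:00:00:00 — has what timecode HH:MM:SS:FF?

7201 ÷ 30 = 240 full seconds, remainder 1 frame.
240 s = 0 h 4 min 0 s.
Timecode: 00:04:00:01.

00:04:00:01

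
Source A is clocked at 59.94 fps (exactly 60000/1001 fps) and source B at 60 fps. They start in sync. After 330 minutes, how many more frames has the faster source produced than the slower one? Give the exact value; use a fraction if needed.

330 min = 19800 s.
A emits 60000/1001 × 19800 = 108000000/91 frames; B emits 60 × 19800 = 1188000.
Difference = 108000/91 frames (≈ 1186.8132); B is ahead of A.

108000/91 frames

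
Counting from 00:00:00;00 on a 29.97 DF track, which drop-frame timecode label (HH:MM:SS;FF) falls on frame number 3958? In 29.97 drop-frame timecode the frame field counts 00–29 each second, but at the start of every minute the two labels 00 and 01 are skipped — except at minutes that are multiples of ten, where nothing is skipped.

Each 10-minute DF block holds 10 × 60 × 30 − 9 × 2 = 17982 frames. 3958 ÷ 17982 → 0 full blocks, remainder 3958.
Within the partial block the first minute is 1800 frames and each further minute 1798, so 2 further minute boundaries passed. Total skipped labels = 18 × 0 + 2 × 2 = 4.
Non-drop label index = 3958 + 4 = 3962; at 30 labels/s that is 00:02:12:02, i.e. DF 00:02:12;02.

00:02:12;02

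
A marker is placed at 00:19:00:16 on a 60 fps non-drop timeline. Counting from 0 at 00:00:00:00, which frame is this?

Total seconds to the label: (0 × 3600 + 19 × 60 + 0) = 1140.
Frame index = 1140 × 60 + 16 = 68416.

68416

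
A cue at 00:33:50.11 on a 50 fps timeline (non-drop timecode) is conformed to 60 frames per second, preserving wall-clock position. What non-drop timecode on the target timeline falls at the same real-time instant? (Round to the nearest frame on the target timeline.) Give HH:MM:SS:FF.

00:33:50:13

Source frame index: (0×3600 + 33×60 + 50) × 50 + 11 = 101511.
Real time: 101511 / (50) = 101511/50 s.
Target frame: (101511/50) × (60) = 609066/5 ≈ 121813.200 → 121813.
At 60 labels/s: frame 121813 → 00:33:50:13.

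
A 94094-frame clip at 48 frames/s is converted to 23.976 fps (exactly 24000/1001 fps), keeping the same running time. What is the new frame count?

Target frames = source frames × (target rate / source rate) = 94094 × (24000/1001)/(48) = 94094 × 500/1001 = 47000.

47000 frames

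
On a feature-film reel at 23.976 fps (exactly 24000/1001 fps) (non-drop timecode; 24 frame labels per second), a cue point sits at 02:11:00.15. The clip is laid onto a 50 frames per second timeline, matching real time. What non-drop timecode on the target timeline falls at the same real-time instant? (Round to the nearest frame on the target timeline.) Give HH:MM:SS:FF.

Source frame index: (2×3600 + 11×60 + 0) × 24 + 15 = 188655.
Real time: 188655 / (24000/1001) = 12589577/1600 s.
Target frame: (12589577/1600) × (50) = 12589577/32 ≈ 393424.281 → 393424.
At 50 labels/s: frame 393424 → 02:11:08:24.

02:11:08:24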